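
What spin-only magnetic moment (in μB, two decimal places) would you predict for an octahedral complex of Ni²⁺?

2.83 μB

Ni sits in group 10; removing 2 electrons leaves Ni²⁺ with 10 − 2 = 8 d electrons.
For octahedral d⁸ the high- and low-spin configurations coincide.
Configuration: t₂g⁶ eg² → 2 unpaired electrons.
μ(spin-only) = √[2(2+2)] = √8 ≈ 2.83 μB.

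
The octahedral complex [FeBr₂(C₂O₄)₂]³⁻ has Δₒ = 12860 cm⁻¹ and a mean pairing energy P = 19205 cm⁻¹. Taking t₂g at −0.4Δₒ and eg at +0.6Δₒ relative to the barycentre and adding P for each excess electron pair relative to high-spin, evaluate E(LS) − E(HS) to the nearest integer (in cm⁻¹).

12690

Ligand charges: 2×(-1) from Br⁻ and 2×(-2) from C₂O₄²⁻ sum to -6; with overall charge -3, Fe is +3.
Fe sits in group 8; removing 3 electrons leaves Fe³⁺ with 8 − 3 = 5 d electrons.
High-spin d⁵ fills as t₂g³ eg² with CFSE 3(−0.4) + 2(+0.6) = 0.0Δₒ = 0 cm⁻¹.
Low-spin t₂g⁵ eg⁰ gives -2.0Δₒ = -25720 cm⁻¹, but forming 2 extra pairs costs 2P = 38410 cm⁻¹, so E(LS) = -25720 + 38410 = 12690 cm⁻¹.
The difference is 12690 − (0) = 12690 cm⁻¹, so high-spin lies lower.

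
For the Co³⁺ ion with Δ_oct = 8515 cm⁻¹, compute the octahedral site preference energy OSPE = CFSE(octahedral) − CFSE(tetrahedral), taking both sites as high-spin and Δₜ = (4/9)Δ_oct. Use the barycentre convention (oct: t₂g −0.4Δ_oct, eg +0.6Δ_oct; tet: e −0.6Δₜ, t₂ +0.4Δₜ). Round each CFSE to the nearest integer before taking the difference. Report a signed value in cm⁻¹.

-1135

Co³⁺: group 9, so d-count = 9 − 3 = 6.
Octahedral (high-spin): t₂g⁴ eg², CFSE = 4(−0.4) + 2(+0.6) = -0.4Δ_oct = -0.4 × 8515 = -3406 cm⁻¹.
In a tetrahedral site the filling is e³ t₂³: CFSE(tet) = -0.6Δₜ = -0.6 × (4/9)(8515) = -2271 cm⁻¹.
OSPE = CFSE(oct) − CFSE(tet) = -3406 − (-2271) = -1135 cm⁻¹.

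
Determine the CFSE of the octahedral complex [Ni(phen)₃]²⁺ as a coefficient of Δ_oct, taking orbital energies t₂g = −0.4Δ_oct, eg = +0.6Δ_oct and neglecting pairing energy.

-1.2 Δ_oct

phen is neutral, so the +2 overall charge sits on Ni: oxidation state +2.
Ni sits in group 10; removing 2 electrons leaves Ni²⁺ with 10 − 2 = 8 d electrons.
Configuration: t₂g⁶ eg².
CFSE = 6(-0.4Δ_oct) + 2(0.6Δ_oct) = -2.4Δ_oct + 1.2Δ_oct = -1.2Δ_oct.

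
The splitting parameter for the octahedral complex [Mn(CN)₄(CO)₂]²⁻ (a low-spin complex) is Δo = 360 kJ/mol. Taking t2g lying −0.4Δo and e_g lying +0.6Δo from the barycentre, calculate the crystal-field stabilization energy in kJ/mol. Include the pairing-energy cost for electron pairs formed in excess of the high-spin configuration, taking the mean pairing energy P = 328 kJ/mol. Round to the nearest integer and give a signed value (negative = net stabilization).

Ligand charges: 4×(-1) from CN⁻ and 2×(+0) from CO sum to -4; with overall charge -2, Mn is +2.
Mn is in group 7, so Mn²⁺ is d⁵ (7 − 2 = 5).
Electron filling gives t2g^5 e_g^0.
Orbital CFSE = 5(-0.4) + 0(0.6) = -2.0Δo = -2.0 × 360 = -720 kJ/mol.
Relative to high-spin t2g^3 e_g^2 (0 paired), the low-spin configuration has 2 additional pairs, contributing +2 × 328 = +656 kJ/mol.
Combining: -720 + 656 = -64 kJ/mol.

-64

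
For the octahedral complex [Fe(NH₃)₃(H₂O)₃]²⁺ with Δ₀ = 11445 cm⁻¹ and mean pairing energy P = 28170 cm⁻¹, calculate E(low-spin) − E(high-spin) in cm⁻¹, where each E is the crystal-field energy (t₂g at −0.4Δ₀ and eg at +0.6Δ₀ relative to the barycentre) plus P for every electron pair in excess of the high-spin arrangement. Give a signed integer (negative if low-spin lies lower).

Ligand charges: 3×(+0) from NH₃ and 3×(+0) from H₂O sum to +0; with overall charge +2, Fe is +2.
Fe²⁺: group 8, so d-count = 8 − 2 = 6.
High-spin: t₂g⁴ eg², CFSE = -0.4Δ₀ = -4578 cm⁻¹.
Low-spin: t₂g⁶ eg⁰, orbital CFSE = -2.4Δ₀ = -27468 cm⁻¹; plus 2 excess pairs × P = +56340 cm⁻¹; total 28872 cm⁻¹.
The difference is 28872 − (-4578) = 33450 cm⁻¹, so high-spin lies lower.

33450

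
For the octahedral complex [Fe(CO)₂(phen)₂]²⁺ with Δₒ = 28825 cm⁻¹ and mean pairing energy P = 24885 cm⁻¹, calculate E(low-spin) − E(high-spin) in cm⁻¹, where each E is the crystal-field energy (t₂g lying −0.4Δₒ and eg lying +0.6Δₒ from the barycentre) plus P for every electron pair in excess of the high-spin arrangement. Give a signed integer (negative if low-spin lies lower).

Ligand charges: 2×(+0) from CO and 2×(+0) from phen sum to +0; with overall charge +2, Fe is +2.
Group 8 minus oxidation state +2 gives a d⁶ configuration for Fe²⁺.
High-spin d⁶ fills as t₂g⁴ eg² with CFSE 4(−0.4) + 2(+0.6) = -0.4Δₒ = -11530 cm⁻¹.
Low-spin: t₂g⁶ eg⁰, orbital CFSE = -2.4Δₒ = -69180 cm⁻¹; plus 2 excess pairs × P = +49770 cm⁻¹; total -19410 cm⁻¹.
Thus E(LS) − E(HS) = -7880 cm⁻¹.

-7880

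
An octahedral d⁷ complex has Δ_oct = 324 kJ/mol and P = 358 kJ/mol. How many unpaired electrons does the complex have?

Here Δ_oct < P (324 < 358), so the high-spin state is favoured.
Filling d⁷ accordingly: t₂g⁵ eg².
Unpaired electrons: 3.

3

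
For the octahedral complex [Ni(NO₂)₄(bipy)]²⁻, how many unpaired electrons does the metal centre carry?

2

Ligand charges: 4×(-1) from NO₂⁻ and 1×(+0) from bipy sum to -4; with overall charge -2, Ni is +2.
Ni is in group 10, so Ni²⁺ is d⁸ (10 − 2 = 8).
Configuration: t2g^6 e_g^2, giving 2 unpaired electrons.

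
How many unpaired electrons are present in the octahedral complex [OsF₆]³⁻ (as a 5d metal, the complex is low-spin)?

1

Each F⁻ contributes -1; 6 × (-1) = -6. With overall charge -3, Os is in the +3 oxidation state.
Group 8 minus oxidation state +3 gives a d⁵ configuration for Os³⁺.
Configuration: t₂g⁵ eg⁰, giving 1 unpaired electron.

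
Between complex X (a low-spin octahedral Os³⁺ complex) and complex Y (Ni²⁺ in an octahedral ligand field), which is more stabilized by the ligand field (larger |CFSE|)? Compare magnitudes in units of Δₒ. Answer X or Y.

X

X: Os³⁺: group 8, so d-count = 8 − 3 = 5; t2g^5 e_g^0, CFSE = -2.0Δₒ.
Y: Group 10 minus oxidation state +2 gives a d⁸ configuration for Ni²⁺; t₂g⁶ eg², CFSE = -1.2Δₒ.
So X has the larger |CFSE|.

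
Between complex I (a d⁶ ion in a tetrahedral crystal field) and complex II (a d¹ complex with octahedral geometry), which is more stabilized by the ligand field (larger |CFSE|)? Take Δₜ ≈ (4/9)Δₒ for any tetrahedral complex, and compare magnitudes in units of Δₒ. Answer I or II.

II

I: Tetrahedral splitting is small, so the complex is high-spin; e³ t₂³, CFSE = -0.6Δₜ ≈ -0.27Δₒ.
II: t₂g¹ eg⁰, CFSE = -0.4Δₒ.
So II has the larger |CFSE|.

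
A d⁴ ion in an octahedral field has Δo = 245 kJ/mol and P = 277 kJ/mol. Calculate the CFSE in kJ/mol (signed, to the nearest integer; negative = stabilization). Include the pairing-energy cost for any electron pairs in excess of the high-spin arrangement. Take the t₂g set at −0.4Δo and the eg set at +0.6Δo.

Here Δo < P (245 < 277), so the high-spin state is favoured.
Configuration: t₂g³ eg¹.
Orbital CFSE = -0.6Δo = -0.6 × 245 = -147 kJ/mol.
High-spin has no excess pairs, so no pairing correction applies.

-147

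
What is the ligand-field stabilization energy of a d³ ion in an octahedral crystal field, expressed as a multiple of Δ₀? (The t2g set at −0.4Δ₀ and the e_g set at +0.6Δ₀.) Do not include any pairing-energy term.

-1.2 Δ₀

For octahedral d³ the high- and low-spin configurations coincide.
Configuration: t2g^3 e_g^0.
CFSE = 3(-0.4Δ₀) + 0(0.6Δ₀) = -1.2Δ₀ + 0.0Δ₀ = -1.2Δ₀.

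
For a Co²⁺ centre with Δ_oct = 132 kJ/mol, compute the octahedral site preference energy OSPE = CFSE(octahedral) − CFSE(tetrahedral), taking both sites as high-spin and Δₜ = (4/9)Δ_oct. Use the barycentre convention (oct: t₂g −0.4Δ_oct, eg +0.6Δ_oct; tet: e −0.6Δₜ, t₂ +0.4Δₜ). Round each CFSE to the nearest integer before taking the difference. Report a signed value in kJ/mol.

-36

Co²⁺: group 9, so d-count = 9 − 2 = 7.
Octahedral (high-spin): t2g^5 e_g^2, CFSE = 5(−0.4) + 2(+0.6) = -0.8Δ_oct = -0.8 × 132 = -106 kJ/mol.
Tetrahedral: e^4 t2^3, CFSE = 4(−0.6) + 3(+0.4) = -1.2Δₜ = -1.2 × (4/9) × 132 = -70 kJ/mol.
Subtracting, OSPE = -106 − (-70) = -36 kJ/mol.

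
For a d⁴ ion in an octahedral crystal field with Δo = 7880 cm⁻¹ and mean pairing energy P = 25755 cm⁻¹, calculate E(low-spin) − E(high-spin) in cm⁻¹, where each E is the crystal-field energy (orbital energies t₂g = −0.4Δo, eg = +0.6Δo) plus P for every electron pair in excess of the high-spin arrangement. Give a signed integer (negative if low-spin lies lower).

17875

High-spin: t₂g³ eg¹, CFSE = -0.6Δo = -4728 cm⁻¹.
Low-spin t₂g⁴ eg⁰ gives -1.6Δo = -12608 cm⁻¹, but forming 1 extra pair costs 1P = 25755 cm⁻¹, so E(LS) = -12608 + 25755 = 13147 cm⁻¹.
The difference is 13147 − (-4728) = 17875 cm⁻¹, so high-spin lies lower.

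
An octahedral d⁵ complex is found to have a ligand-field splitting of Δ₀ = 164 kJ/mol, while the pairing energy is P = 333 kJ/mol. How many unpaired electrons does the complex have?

5

Here Δ₀ < P (164 < 333), so the high-spin state is favoured.
Configuration: t₂g³ eg².
Unpaired electrons: 5.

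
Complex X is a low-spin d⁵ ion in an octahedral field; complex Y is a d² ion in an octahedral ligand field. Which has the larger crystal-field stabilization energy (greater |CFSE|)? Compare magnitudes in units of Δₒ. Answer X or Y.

X: t₂g⁵ eg⁰, CFSE = -2.0Δₒ.
Y: t2g^2 e_g^0, CFSE = -0.8Δₒ.
So X has the larger |CFSE|.

X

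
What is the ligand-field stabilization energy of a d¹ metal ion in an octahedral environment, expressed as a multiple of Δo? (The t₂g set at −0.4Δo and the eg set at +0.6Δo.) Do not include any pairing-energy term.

Configuration: t₂g¹ eg⁰.
CFSE = 1(-0.4Δo) + 0(0.6Δo) = -0.4Δo + 0.0Δo = -0.4Δo.

-0.4 Δo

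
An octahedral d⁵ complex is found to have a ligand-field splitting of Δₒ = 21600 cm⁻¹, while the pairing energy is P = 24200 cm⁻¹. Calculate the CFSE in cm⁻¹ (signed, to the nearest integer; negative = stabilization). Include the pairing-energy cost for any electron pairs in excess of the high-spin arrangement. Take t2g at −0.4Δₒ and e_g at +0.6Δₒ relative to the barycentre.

0

With Δₒ < P the complex is high-spin.
That gives t2g^3 e_g^2.
Orbital CFSE = 0.0Δₒ = 0.0 × 21600 = 0 cm⁻¹.
High-spin has no excess pairs, so no pairing correction applies.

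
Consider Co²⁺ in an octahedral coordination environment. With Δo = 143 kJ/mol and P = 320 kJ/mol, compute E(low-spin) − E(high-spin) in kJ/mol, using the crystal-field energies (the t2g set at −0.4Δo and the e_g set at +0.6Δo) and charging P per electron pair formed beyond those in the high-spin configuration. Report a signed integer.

Co sits in group 9; removing 2 electrons leaves Co²⁺ with 9 − 2 = 7 d electrons.
In the high-spin limit (t2g^5 e_g^2) the orbital term is -0.8Δo = -114 kJ/mol, with no excess pairing.
Low-spin: t2g^6 e_g^1, orbital CFSE = -1.8Δo = -257 kJ/mol; plus 1 excess pair × P = +320 kJ/mol; total 63 kJ/mol.
Thus E(LS) − E(HS) = 177 kJ/mol.

177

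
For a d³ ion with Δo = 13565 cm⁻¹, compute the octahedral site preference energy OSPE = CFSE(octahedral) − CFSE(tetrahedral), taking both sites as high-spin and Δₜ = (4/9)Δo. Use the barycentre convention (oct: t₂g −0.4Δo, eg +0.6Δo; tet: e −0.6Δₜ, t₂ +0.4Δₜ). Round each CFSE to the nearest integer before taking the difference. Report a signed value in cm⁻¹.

Octahedral high-spin t₂g³ eg⁰: CFSE = -1.2 × 13565 = -16278 cm⁻¹.
Tetrahedral e² t₂¹ gives -0.8Δₜ = -0.8 × (4/9) × 13565 = -4823 cm⁻¹.
OSPE = -16278 − (-4823) = -11455 cm⁻¹.

-11455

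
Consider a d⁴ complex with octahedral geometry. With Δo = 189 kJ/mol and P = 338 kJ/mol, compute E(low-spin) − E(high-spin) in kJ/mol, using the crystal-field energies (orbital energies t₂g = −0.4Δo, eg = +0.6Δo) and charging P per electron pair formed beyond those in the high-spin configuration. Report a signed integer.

High-spin d⁴ fills as t₂g³ eg¹ with CFSE 3(−0.4) + 1(+0.6) = -0.6Δo = -113 kJ/mol.
For low-spin the configuration is t₂g⁴ eg⁰: orbital energy -1.6 × 189 = -302 kJ/mol, and 1 additional pair relative to high-spin adds 338 kJ/mol, giving 36 kJ/mol.
Thus E(LS) − E(HS) = 149 kJ/mol.

149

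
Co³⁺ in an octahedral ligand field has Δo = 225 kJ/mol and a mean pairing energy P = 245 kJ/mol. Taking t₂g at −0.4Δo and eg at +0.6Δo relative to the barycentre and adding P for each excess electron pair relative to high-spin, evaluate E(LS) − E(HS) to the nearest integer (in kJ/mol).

Co sits in group 9; removing 3 electrons leaves Co³⁺ with 9 − 3 = 6 d electrons.
In the high-spin limit (t₂g⁴ eg²) the orbital term is -0.4Δo = -90 kJ/mol, with no excess pairing.
For low-spin the configuration is t₂g⁶ eg⁰: orbital energy -2.4 × 225 = -540 kJ/mol, and 2 additional pairs relative to high-spin add 490 kJ/mol, giving -50 kJ/mol.
E(LS) − E(HS) = -50 − (-90) = 40 kJ/mol.

40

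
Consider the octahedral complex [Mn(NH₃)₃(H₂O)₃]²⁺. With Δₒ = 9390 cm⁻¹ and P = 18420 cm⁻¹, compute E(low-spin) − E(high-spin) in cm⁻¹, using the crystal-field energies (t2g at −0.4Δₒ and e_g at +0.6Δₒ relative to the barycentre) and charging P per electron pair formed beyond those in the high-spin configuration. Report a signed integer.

18060

Ligand charges: 3×(+0) from NH₃ and 3×(+0) from H₂O sum to +0; with overall charge +2, Mn is +2.
Mn²⁺: group 7, so d-count = 7 − 2 = 5.
In the high-spin limit (t2g^3 e_g^2) the orbital term is 0.0Δₒ = 0 cm⁻¹, with no excess pairing.
Low-spin t2g^5 e_g^0 gives -2.0Δₒ = -18780 cm⁻¹, but forming 2 extra pairs costs 2P = 36840 cm⁻¹, so E(LS) = -18780 + 36840 = 18060 cm⁻¹.
The difference is 18060 − (0) = 18060 cm⁻¹, so high-spin lies lower.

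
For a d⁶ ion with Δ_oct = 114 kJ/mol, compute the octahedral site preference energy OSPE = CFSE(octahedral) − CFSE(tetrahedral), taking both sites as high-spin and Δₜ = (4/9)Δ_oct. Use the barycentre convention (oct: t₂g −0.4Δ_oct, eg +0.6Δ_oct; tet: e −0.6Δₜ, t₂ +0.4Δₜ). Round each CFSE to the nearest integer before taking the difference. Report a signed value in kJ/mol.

-16

In an octahedral site d⁶ (HS) is t₂g⁴ eg², giving CFSE(oct) = -0.4Δ_oct = -46 kJ/mol.
Tetrahedral: e³ t₂³, CFSE = 3(−0.6) + 3(+0.4) = -0.6Δₜ = -0.6 × (4/9) × 114 = -30 kJ/mol.
OSPE = CFSE(oct) − CFSE(tet) = -46 − (-30) = -16 kJ/mol.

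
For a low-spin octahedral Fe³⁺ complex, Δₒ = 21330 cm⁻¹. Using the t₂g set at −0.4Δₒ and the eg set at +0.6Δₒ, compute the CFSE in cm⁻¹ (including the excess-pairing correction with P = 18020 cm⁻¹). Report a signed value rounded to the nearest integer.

Fe³⁺: group 8, so d-count = 8 − 3 = 5.
Electron filling gives t₂g⁵ eg⁰.
Orbital CFSE = 5(-0.4) + 0(0.6) = -2.0Δₒ = -2.0 × 21330 = -42660 cm⁻¹.
Pairing penalty: 2 pairs vs 0 in the high-spin reference → 2 extra × P = 36040 cm⁻¹.
Combining: -42660 + 36040 = -6620 cm⁻¹.

-6620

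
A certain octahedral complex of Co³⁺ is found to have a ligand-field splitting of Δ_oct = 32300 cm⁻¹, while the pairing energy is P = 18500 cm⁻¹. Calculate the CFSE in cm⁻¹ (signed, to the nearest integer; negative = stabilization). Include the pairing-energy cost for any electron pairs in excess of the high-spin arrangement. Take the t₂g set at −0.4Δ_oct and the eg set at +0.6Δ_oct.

Co is in group 9, so Co³⁺ is d⁶ (9 − 3 = 6).
Δ_oct > P, so pairing is preferred: the ground state is low-spin.
Filling d⁶ accordingly: t₂g⁶ eg⁰.
Orbital CFSE = -2.4Δ_oct = -2.4 × 32300 = -77520 cm⁻¹.
Excess pairs vs high-spin: 3 − 1 = 2; pairing cost = +37000 cm⁻¹.
Net CFSE = -77520 + 37000 = -40520 cm⁻¹.

-40520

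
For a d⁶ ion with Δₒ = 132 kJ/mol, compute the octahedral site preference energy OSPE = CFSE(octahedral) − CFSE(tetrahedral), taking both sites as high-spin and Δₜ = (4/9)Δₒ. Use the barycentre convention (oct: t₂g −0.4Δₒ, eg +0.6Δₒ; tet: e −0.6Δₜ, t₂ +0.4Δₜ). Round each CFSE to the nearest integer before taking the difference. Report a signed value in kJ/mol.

In an octahedral site d⁶ (HS) is t2g^4 e_g^2, giving CFSE(oct) = -0.4Δₒ = -53 kJ/mol.
Tetrahedral e^3 t2^3 gives -0.6Δₜ = -0.6 × (4/9) × 132 = -35 kJ/mol.
OSPE = CFSE(oct) − CFSE(tet) = -53 − (-35) = -18 kJ/mol.

-18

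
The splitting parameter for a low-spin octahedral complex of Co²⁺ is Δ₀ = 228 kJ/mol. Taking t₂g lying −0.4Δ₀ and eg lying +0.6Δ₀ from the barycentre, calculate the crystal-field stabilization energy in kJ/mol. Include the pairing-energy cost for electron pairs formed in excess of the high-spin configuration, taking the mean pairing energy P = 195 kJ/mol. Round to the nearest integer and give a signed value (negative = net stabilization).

-215

Co sits in group 9; removing 2 electrons leaves Co²⁺ with 9 − 2 = 7 d electrons.
Configuration: t₂g⁶ eg¹.
CFSE(orbital) = 6×(-0.4Δ₀) + 1×(0.6Δ₀) = -1.8Δ₀; with Δ₀ = 228 kJ/mol that is -410 kJ/mol.
Pairing penalty: 3 pairs vs 2 in the high-spin reference → 1 extra × P = 195 kJ/mol.
Combining: -410 + 195 = -215 kJ/mol.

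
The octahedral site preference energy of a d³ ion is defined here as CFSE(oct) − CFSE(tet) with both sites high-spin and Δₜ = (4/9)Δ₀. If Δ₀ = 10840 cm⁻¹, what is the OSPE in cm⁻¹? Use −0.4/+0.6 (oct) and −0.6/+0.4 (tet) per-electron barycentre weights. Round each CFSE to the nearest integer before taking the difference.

-9154

Octahedral (high-spin): t₂g³ eg⁰, CFSE = 3(−0.4) + 0(+0.6) = -1.2Δ₀ = -1.2 × 10840 = -13008 cm⁻¹.
Tetrahedral e² t₂¹ gives -0.8Δₜ = -0.8 × (4/9) × 10840 = -3854 cm⁻¹.
OSPE = CFSE(oct) − CFSE(tet) = -13008 − (-3854) = -9154 cm⁻¹.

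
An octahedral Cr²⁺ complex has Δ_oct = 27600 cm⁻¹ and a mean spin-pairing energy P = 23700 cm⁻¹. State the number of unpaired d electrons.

Cr sits in group 6; removing 2 electrons leaves Cr²⁺ with 6 − 2 = 4 d electrons.
With Δ_oct > P the complex is low-spin.
Configuration: t2g^4 e_g^0.
Unpaired electrons: 2.

2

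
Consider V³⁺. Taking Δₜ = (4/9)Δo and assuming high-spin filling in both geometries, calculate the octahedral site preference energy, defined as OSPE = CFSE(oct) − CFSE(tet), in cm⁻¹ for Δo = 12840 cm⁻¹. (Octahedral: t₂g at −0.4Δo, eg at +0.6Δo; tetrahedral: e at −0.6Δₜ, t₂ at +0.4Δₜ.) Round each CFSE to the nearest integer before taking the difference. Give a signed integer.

-3424

V³⁺: group 5, so d-count = 5 − 3 = 2.
In an octahedral site d² (HS) is t₂g² eg⁰, giving CFSE(oct) = -0.8Δo = -10272 cm⁻¹.
Tetrahedral: e² t₂⁰, CFSE = 2(−0.6) + 0(+0.4) = -1.2Δₜ = -1.2 × (4/9) × 12840 = -6848 cm⁻¹.
OSPE = -10272 − (-6848) = -3424 cm⁻¹.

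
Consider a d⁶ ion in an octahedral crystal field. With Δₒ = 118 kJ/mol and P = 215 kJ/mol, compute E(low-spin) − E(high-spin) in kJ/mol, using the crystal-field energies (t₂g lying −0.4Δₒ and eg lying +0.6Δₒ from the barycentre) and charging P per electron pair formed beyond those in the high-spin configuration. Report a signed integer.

194

High-spin: t₂g⁴ eg², CFSE = -0.4Δₒ = -47 kJ/mol.
Low-spin: t₂g⁶ eg⁰, orbital CFSE = -2.4Δₒ = -283 kJ/mol; plus 2 excess pairs × P = +430 kJ/mol; total 147 kJ/mol.
E(LS) − E(HS) = 147 − (-47) = 194 kJ/mol.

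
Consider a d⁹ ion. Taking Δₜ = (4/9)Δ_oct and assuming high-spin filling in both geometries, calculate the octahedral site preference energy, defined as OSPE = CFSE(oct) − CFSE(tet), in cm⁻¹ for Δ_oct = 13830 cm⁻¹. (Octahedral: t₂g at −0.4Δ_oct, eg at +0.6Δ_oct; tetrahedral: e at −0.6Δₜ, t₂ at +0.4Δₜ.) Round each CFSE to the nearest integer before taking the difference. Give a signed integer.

-5839

Octahedral (high-spin): t₂g⁶ eg³, CFSE = 6(−0.4) + 3(+0.6) = -0.6Δ_oct = -0.6 × 13830 = -8298 cm⁻¹.
In a tetrahedral site the filling is e⁴ t₂⁵: CFSE(tet) = -0.4Δₜ = -0.4 × (4/9)(13830) = -2459 cm⁻¹.
Subtracting, OSPE = -8298 − (-2459) = -5839 cm⁻¹.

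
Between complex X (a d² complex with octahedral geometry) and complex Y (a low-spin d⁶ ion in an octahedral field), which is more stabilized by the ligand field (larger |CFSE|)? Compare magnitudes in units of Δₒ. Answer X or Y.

X: t₂g² eg⁰, CFSE = -0.8Δₒ.
Y: t₂g⁶ eg⁰, CFSE = -2.4Δₒ.
So Y has the larger |CFSE|.

Y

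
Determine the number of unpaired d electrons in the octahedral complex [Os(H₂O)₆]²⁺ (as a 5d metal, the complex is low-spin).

H₂O is neutral, so the +2 overall charge sits on Os: oxidation state +2.
Os is in group 8, so Os²⁺ is d⁶ (8 − 2 = 6).
Configuration: t₂g⁶ eg⁰, giving 0 unpaired electrons.

0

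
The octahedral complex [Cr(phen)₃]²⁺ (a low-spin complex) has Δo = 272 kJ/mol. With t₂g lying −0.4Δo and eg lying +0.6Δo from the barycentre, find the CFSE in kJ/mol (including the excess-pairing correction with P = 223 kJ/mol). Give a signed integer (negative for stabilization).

phen is neutral, so the +2 overall charge sits on Cr: oxidation state +2.
Cr is in group 6, so Cr²⁺ is d⁴ (6 − 2 = 4).
The d⁴ electrons fill as t₂g⁴ eg⁰.
Orbital CFSE = 4(-0.4) + 0(0.6) = -1.6Δo = -1.6 × 272 = -435 kJ/mol.
Pairing penalty: 1 pair vs 0 in the high-spin reference → 1 extra × P = 223 kJ/mol.
Net CFSE = -435 + 223 = -212 kJ/mol.

-212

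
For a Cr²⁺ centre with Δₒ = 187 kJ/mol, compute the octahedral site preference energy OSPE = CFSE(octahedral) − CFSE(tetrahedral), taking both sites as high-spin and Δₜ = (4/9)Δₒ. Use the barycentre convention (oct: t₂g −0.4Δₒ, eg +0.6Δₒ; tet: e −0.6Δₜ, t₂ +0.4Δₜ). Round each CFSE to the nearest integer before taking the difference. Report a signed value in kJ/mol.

-79

Cr is in group 6, so Cr²⁺ is d⁴ (6 − 2 = 4).
Octahedral (high-spin): t2g^3 e_g^1, CFSE = 3(−0.4) + 1(+0.6) = -0.6Δₒ = -0.6 × 187 = -112 kJ/mol.
Tetrahedral e^2 t2^2 gives -0.4Δₜ = -0.4 × (4/9) × 187 = -33 kJ/mol.
OSPE = CFSE(oct) − CFSE(tet) = -112 − (-33) = -79 kJ/mol.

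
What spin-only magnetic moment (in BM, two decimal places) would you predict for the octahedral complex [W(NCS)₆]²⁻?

2.83 BM

Each NCS⁻ contributes -1; 6 × (-1) = -6. With overall charge -2, W is in the +4 oxidation state.
W⁴⁺: group 6, so d-count = 6 − 4 = 2.
For octahedral d² the high- and low-spin configurations coincide.
Configuration: t2g^2 e_g^0 → 2 unpaired electrons.
μ(spin-only) = √[2(2+2)] = √8 ≈ 2.83 BM.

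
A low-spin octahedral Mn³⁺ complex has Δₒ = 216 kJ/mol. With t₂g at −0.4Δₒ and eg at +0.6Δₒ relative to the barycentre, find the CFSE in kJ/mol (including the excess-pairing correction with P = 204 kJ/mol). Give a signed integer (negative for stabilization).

-142

Mn is in group 7, so Mn³⁺ is d⁴ (7 − 3 = 4).
Configuration: t₂g⁴ eg⁰.
The orbital stabilization is -1.6Δₒ = -1.6 × 216 = -346 kJ/mol.
High-spin d⁴ would be t₂g³ eg¹ with 0 pairs; low-spin has 1, so 1 excess pair costs +1P = +204 kJ/mol.
Combining: -346 + 204 = -142 kJ/mol.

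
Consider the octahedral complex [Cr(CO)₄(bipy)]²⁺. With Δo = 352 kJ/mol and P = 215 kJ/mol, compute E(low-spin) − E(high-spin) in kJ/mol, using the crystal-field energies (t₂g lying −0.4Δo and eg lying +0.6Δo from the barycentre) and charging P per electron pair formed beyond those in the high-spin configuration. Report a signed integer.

-137

Ligand charges: 4×(+0) from CO and 1×(+0) from bipy sum to +0; with overall charge +2, Cr is +2.
Cr sits in group 6; removing 2 electrons leaves Cr²⁺ with 6 − 2 = 4 d electrons.
High-spin d⁴ fills as t₂g³ eg¹ with CFSE 3(−0.4) + 1(+0.6) = -0.6Δo = -211 kJ/mol.
Low-spin: t₂g⁴ eg⁰, orbital CFSE = -1.6Δo = -563 kJ/mol; plus 1 excess pair × P = +215 kJ/mol; total -348 kJ/mol.
Thus E(LS) − E(HS) = -137 kJ/mol.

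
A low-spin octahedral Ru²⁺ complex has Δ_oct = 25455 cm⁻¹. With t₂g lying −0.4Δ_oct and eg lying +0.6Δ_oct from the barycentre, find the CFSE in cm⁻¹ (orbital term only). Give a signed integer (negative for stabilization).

-61092

Ru²⁺: group 8, so d-count = 8 − 2 = 6.
Electron filling gives t₂g⁶ eg⁰.
The orbital stabilization is -2.4Δ_oct = -2.4 × 25455 = -61092 cm⁻¹.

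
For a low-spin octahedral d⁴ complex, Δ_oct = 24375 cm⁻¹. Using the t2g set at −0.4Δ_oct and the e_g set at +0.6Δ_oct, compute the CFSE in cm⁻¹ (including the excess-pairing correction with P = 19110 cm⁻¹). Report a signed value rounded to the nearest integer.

Configuration: t2g^4 e_g^0.
CFSE(orbital) = 4×(-0.4Δ_oct) + 0×(0.6Δ_oct) = -1.6Δ_oct; with Δ_oct = 24375 cm⁻¹ that is -39000 cm⁻¹.
Relative to high-spin t2g^3 e_g^1 (0 paired), the low-spin configuration has 1 additional pair, contributing +1 × 19110 = +19110 cm⁻¹.
Net CFSE = -39000 + 19110 = -19890 cm⁻¹.

-19890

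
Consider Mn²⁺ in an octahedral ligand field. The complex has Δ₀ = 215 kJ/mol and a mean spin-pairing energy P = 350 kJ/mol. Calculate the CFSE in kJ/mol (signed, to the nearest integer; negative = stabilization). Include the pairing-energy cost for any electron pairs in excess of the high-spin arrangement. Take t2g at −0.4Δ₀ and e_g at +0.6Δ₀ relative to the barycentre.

Mn sits in group 7; removing 2 electrons leaves Mn²⁺ with 7 − 2 = 5 d electrons.
Δ₀ < P, so pairing is avoided: the ground state is high-spin.
That gives t2g^3 e_g^2.
Orbital CFSE = 0.0Δ₀ = 0.0 × 215 = 0 kJ/mol.
High-spin has no excess pairs, so no pairing correction applies.

0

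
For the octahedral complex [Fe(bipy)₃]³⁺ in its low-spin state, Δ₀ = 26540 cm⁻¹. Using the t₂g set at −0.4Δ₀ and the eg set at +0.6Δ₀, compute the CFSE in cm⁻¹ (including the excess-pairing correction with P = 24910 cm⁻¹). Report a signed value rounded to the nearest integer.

bipy is neutral, so the +3 overall charge sits on Fe: oxidation state +3.
Fe is in group 8, so Fe³⁺ is d⁵ (8 − 3 = 5).
Electron filling gives t₂g⁵ eg⁰.
The orbital stabilization is -2.0Δ₀ = -2.0 × 26540 = -53080 cm⁻¹.
Pairing penalty: 2 pairs vs 0 in the high-spin reference → 2 extra × P = 49820 cm⁻¹.
Net CFSE = -53080 + 49820 = -3260 cm⁻¹.

-3260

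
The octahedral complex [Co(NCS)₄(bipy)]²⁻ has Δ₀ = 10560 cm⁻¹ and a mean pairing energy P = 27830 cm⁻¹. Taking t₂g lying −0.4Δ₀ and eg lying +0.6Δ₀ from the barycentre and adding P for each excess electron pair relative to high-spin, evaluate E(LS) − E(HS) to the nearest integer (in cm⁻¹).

Ligand charges: 4×(-1) from NCS⁻ and 1×(+0) from bipy sum to -4; with overall charge -2, Co is +2.
Co sits in group 9; removing 2 electrons leaves Co²⁺ with 9 − 2 = 7 d electrons.
High-spin d⁷ fills as t₂g⁵ eg² with CFSE 5(−0.4) + 2(+0.6) = -0.8Δ₀ = -8448 cm⁻¹.
For low-spin the configuration is t₂g⁶ eg¹: orbital energy -1.8 × 10560 = -19008 cm⁻¹, and 1 additional pair relative to high-spin adds 27830 cm⁻¹, giving 8822 cm⁻¹.
E(LS) − E(HS) = 8822 − (-8448) = 17270 cm⁻¹.

17270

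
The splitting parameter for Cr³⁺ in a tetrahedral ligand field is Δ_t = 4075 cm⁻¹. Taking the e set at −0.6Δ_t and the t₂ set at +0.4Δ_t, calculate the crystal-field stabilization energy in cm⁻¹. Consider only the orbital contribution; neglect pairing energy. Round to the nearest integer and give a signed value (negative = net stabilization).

Cr³⁺: group 6, so d-count = 6 − 3 = 3.
With tetrahedral geometry the complex is necessarily high-spin.
The d³ electrons fill as e² t₂¹.
The orbital stabilization is -0.8Δ_t = -0.8 × 4075 = -3260 cm⁻¹.

-3260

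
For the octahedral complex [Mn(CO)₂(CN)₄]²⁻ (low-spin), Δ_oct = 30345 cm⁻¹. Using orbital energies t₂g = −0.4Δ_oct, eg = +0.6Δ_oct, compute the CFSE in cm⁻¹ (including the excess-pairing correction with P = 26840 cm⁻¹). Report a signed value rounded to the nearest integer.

-7010

Ligand charges: 2×(+0) from CO and 4×(-1) from CN⁻ sum to -4; with overall charge -2, Mn is +2.
Group 7 minus oxidation state +2 gives a d⁵ configuration for Mn²⁺.
Configuration: t₂g⁵ eg⁰.
CFSE(orbital) = 5×(-0.4Δ_oct) + 0×(0.6Δ_oct) = -2.0Δ_oct; with Δ_oct = 30345 cm⁻¹ that is -60690 cm⁻¹.
High-spin d⁵ would be t₂g³ eg² with 0 pairs; low-spin has 2, so 2 excess pairs cost +2P = +53680 cm⁻¹.
Net CFSE = -60690 + 53680 = -7010 cm⁻¹.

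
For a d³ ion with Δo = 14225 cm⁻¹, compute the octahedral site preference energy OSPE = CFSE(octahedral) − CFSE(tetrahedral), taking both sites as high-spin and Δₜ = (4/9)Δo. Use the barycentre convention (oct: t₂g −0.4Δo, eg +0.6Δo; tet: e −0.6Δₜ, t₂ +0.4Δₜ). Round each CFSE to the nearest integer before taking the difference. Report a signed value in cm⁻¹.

-12012

Octahedral high-spin t₂g³ eg⁰: CFSE = -1.2 × 14225 = -17070 cm⁻¹.
Tetrahedral e² t₂¹ gives -0.8Δₜ = -0.8 × (4/9) × 14225 = -5058 cm⁻¹.
OSPE = -17070 − (-5058) = -12012 cm⁻¹.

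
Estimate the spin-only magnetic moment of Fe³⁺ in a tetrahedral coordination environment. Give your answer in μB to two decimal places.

5.92 μB

Fe sits in group 8; removing 3 electrons leaves Fe³⁺ with 8 − 3 = 5 d electrons.
Tetrahedral fields are weak (Δₜ ≈ 4/9 Δₒ), so electrons fill high-spin.
Configuration: e^2 t2^3 → 5 unpaired electrons.
μ(spin-only) = √[5(5+2)] = √35 ≈ 5.92 μB.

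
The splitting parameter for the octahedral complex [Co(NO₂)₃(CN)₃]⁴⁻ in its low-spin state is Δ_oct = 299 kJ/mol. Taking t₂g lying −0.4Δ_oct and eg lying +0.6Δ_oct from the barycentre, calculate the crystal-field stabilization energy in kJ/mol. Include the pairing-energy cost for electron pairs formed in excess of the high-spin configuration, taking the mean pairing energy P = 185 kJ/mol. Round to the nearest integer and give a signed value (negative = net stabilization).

-353

Ligand charges: 3×(-1) from NO₂⁻ and 3×(-1) from CN⁻ sum to -6; with overall charge -4, Co is +2.
Co²⁺: group 9, so d-count = 9 − 2 = 7.
Configuration: t₂g⁶ eg¹.
The orbital stabilization is -1.8Δ_oct = -1.8 × 299 = -538 kJ/mol.
Pairing penalty: 3 pairs vs 2 in the high-spin reference → 1 extra × P = 185 kJ/mol.
Net CFSE = -538 + 185 = -353 kJ/mol.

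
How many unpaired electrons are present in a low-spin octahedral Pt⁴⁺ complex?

0

Pt sits in group 10; removing 4 electrons leaves Pt⁴⁺ with 10 − 4 = 6 d electrons.
Configuration: t₂g⁶ eg⁰, giving 0 unpaired electrons.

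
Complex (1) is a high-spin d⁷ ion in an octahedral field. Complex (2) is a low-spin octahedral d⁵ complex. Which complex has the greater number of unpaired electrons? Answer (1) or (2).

(1): t₂g⁵ eg² → 3 unpaired.
(2): t2g^5 e_g^0 → 1 unpaired.
So (1) has more unpaired electrons.

(1)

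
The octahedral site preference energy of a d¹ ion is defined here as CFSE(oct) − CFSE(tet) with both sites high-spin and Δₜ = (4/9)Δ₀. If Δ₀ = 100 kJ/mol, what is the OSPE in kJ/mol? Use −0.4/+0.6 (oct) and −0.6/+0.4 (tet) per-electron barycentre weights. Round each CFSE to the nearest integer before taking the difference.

Octahedral (high-spin): t2g^1 e_g^0, CFSE = 1(−0.4) + 0(+0.6) = -0.4Δ₀ = -0.4 × 100 = -40 kJ/mol.
Tetrahedral e^1 t2^0 gives -0.6Δₜ = -0.6 × (4/9) × 100 = -27 kJ/mol.
Subtracting, OSPE = -40 − (-27) = -13 kJ/mol.

-13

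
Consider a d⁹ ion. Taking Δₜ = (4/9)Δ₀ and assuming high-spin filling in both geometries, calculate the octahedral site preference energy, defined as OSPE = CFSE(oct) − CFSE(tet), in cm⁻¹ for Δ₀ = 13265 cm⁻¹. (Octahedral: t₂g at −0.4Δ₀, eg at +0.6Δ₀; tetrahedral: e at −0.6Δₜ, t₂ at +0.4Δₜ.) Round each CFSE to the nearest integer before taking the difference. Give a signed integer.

In an octahedral site d⁹ (HS) is t2g^6 e_g^3, giving CFSE(oct) = -0.6Δ₀ = -7959 cm⁻¹.
Tetrahedral e^4 t2^5 gives -0.4Δₜ = -0.4 × (4/9) × 13265 = -2358 cm⁻¹.
OSPE = CFSE(oct) − CFSE(tet) = -7959 − (-2358) = -5601 cm⁻¹.

-5601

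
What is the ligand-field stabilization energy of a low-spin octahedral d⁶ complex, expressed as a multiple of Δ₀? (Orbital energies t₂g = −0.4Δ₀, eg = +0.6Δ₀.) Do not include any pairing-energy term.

-2.4 Δ₀

Configuration: t₂g⁶ eg⁰.
CFSE = 6(-0.4Δ₀) + 0(0.6Δ₀) = -2.4Δ₀ + 0.0Δ₀ = -2.4Δ₀.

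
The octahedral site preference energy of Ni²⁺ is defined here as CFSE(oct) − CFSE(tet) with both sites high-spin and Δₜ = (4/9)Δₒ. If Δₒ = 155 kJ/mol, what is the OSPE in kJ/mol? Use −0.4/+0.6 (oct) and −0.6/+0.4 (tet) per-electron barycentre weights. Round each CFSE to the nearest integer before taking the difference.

-131

Group 10 minus oxidation state +2 gives a d⁸ configuration for Ni²⁺.
Octahedral (high-spin): t₂g⁶ eg², CFSE = 6(−0.4) + 2(+0.6) = -1.2Δₒ = -1.2 × 155 = -186 kJ/mol.
In a tetrahedral site the filling is e⁴ t₂⁴: CFSE(tet) = -0.8Δₜ = -0.8 × (4/9)(155) = -55 kJ/mol.
Subtracting, OSPE = -186 − (-55) = -131 kJ/mol.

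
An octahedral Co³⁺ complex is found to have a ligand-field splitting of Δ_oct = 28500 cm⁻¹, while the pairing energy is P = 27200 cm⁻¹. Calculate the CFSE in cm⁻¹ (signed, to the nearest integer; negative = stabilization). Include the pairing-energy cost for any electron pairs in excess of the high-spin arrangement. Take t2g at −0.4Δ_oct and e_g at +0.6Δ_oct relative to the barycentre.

-14000

Co sits in group 9; removing 3 electrons leaves Co³⁺ with 9 − 3 = 6 d electrons.
Since Δ_oct = 28500 cm⁻¹ > P = 27200 cm⁻¹, the complex adopts the low-spin configuration.
Configuration: t2g^6 e_g^0.
Orbital CFSE = -2.4Δ_oct = -2.4 × 28500 = -68400 cm⁻¹.
Excess pairs vs high-spin: 3 − 1 = 2; pairing cost = +54400 cm⁻¹.
Net CFSE = -68400 + 54400 = -14000 cm⁻¹.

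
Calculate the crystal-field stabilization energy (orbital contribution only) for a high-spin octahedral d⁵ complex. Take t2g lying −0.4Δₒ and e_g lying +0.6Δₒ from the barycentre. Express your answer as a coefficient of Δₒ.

0.0 Δₒ

Configuration: t2g^3 e_g^2.
CFSE = 3(-0.4Δₒ) + 2(0.6Δₒ) = -1.2Δₒ + 1.2Δₒ = 0.0Δₒ.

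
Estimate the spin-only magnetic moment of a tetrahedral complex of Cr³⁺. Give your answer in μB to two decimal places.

3.87 μB

Cr sits in group 6; removing 3 electrons leaves Cr³⁺ with 6 − 3 = 3 d electrons.
Tetrahedral fields are weak (Δₜ ≈ 4/9 Δₒ), so electrons fill high-spin.
Configuration: e² t₂¹ → 3 unpaired electrons.
μ(spin-only) = √[3(3+2)] = √15 ≈ 3.87 μB.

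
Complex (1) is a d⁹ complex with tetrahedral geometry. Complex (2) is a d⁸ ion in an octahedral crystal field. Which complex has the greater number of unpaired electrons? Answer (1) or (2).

(2)

(1): With tetrahedral geometry the complex is necessarily high-spin; e^4 t2^5 → 1 unpaired.
(2): t2g^6 e_g^2 → 2 unpaired.
So (2) has more unpaired electrons.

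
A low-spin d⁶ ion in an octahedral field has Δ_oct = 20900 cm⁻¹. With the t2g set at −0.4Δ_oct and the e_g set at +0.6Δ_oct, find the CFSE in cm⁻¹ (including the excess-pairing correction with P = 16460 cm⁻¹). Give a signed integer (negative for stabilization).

Configuration: t2g^6 e_g^0.
Orbital CFSE = 6(-0.4) + 0(0.6) = -2.4Δ_oct = -2.4 × 20900 = -50160 cm⁻¹.
Pairing penalty: 3 pairs vs 1 in the high-spin reference → 2 extra × P = 32920 cm⁻¹.
Net CFSE = -50160 + 32920 = -17240 cm⁻¹.

-17240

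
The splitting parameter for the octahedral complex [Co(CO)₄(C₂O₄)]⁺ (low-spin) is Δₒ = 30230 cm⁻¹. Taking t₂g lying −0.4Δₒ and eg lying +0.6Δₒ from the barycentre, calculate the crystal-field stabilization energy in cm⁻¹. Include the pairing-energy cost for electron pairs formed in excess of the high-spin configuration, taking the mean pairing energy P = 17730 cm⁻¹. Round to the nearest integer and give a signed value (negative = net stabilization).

-37092

Ligand charges: 4×(+0) from CO and 1×(-2) from C₂O₄²⁻ sum to -2; with overall charge +1, Co is +3.
Co is in group 9, so Co³⁺ is d⁶ (9 − 3 = 6).
Electron filling gives t₂g⁶ eg⁰.
Orbital CFSE = 6(-0.4) + 0(0.6) = -2.4Δₒ = -2.4 × 30230 = -72552 cm⁻¹.
Relative to high-spin t₂g⁴ eg² (1 paired), the low-spin configuration has 2 additional pairs, contributing +2 × 17730 = +35460 cm⁻¹.
Net CFSE = -72552 + 35460 = -37092 cm⁻¹.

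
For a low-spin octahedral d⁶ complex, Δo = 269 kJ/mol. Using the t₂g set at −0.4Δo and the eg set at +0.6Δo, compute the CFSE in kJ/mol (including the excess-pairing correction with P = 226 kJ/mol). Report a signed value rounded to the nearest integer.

Electron filling gives t₂g⁶ eg⁰.
Orbital CFSE = 6(-0.4) + 0(0.6) = -2.4Δo = -2.4 × 269 = -646 kJ/mol.
Pairing penalty: 3 pairs vs 1 in the high-spin reference → 2 extra × P = 452 kJ/mol.
Overall CFSE = -646 + 452 = -194 kJ/mol.

-194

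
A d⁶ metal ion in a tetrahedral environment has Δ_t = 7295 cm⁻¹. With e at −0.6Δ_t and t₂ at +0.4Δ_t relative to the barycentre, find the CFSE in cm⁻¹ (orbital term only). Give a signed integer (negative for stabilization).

Tetrahedral splitting is small, so the complex is high-spin.
Electron filling gives e³ t₂³.
Orbital CFSE = 3(-0.6) + 3(0.4) = -0.6Δ_t = -0.6 × 7295 = -4377 cm⁻¹.

-4377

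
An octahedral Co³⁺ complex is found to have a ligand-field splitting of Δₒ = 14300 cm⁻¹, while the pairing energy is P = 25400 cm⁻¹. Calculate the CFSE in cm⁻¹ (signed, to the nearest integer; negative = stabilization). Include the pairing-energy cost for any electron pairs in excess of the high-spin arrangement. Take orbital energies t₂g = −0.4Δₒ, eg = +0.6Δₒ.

-5720

Co³⁺: group 9, so d-count = 9 − 3 = 6.
With Δₒ < P the complex is high-spin.
Filling d⁶ accordingly: t₂g⁴ eg².
Orbital CFSE = -0.4Δₒ = -0.4 × 14300 = -5720 cm⁻¹.
High-spin has no excess pairs, so no pairing correction applies.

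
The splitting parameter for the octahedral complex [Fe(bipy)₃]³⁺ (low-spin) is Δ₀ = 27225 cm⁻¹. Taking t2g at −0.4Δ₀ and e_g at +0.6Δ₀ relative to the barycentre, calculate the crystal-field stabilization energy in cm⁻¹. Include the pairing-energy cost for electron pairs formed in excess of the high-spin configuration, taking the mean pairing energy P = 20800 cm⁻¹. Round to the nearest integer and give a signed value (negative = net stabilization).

bipy is neutral, so the +3 overall charge sits on Fe: oxidation state +3.
Fe sits in group 8; removing 3 electrons leaves Fe³⁺ with 8 − 3 = 5 d electrons.
The d⁵ electrons fill as t2g^5 e_g^0.
Orbital CFSE = 5(-0.4) + 0(0.6) = -2.0Δ₀ = -2.0 × 27225 = -54450 cm⁻¹.
Relative to high-spin t2g^3 e_g^2 (0 paired), the low-spin configuration has 2 additional pairs, contributing +2 × 20800 = +41600 cm⁻¹.
Overall CFSE = -54450 + 41600 = -12850 cm⁻¹.

-12850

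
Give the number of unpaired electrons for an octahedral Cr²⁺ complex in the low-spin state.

Cr²⁺: group 6, so d-count = 6 − 2 = 4.
Configuration: t2g^4 e_g^0, giving 2 unpaired electrons.

2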